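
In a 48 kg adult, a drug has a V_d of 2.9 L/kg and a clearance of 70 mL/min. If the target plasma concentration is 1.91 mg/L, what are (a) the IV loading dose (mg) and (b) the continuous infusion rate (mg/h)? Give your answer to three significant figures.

Total Vd = 2.9 × 48 = 139.2 L
Loading dose = Vd × C = 139.2 × 1.91 = 265.9 mg
Convert clearance: 70 mL/min × 60 min/h ÷ 1000 mL/L = 4.200 L/h
Infusion rate = 4.200 L/h × 1.91 mg/L = 8.022 mg/h

(a) 266 mg; (b) 8.02 mg/h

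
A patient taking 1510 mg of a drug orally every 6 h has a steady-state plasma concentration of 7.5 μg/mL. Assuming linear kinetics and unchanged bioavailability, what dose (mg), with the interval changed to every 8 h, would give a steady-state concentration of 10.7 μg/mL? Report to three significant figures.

2870 mg

With linear kinetics, Css is proportional to dose rate (D/τ) at fixed clearance.
D₂ = D₁ × (Css,target / Css,current) × (τ₂/τ₁) = 1510 × (10.7/7.5) × (8/6) = 2872 mg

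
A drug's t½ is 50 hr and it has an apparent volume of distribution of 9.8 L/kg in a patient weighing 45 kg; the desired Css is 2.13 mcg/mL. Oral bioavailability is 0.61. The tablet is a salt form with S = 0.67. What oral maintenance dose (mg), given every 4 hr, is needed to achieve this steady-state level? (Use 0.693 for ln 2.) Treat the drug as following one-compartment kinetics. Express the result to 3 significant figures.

127 mg

Vd = 9.8 L/kg × 45 kg = 441.0 L
k = 0.693/50 = 0.01386 h⁻¹, so CL = k·Vd = 0.01386 × 441.0 = 6.112 L/h
D = CL × Css × τ / F / S = 6.112 × 2.13 × 4 / 0.61 / 0.67 = 127.4 mg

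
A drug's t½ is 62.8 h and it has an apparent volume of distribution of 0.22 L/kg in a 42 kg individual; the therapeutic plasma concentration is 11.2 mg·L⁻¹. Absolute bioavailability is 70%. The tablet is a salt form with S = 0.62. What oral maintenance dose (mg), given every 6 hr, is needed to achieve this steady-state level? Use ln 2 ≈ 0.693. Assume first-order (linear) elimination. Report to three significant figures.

15.8 mg

Total Vd = 0.22 × 42 = 9.240 L
CL = 0.693 × Vd / t½ = 0.693 × 9.240 / 62.8 = 0.1020 L/h
D = CL × Css × τ / F / S = 0.1020 × 11.2 × 6 / 0.7 / 0.62 = 15.79 mg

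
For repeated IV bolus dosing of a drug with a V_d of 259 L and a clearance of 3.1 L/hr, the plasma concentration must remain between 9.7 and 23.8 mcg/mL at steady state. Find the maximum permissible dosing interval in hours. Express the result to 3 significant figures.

k = CL / Vd = 3.100 / 259.0 = 0.01197 h⁻¹
Between IV bolus doses, concentration decays as C = C₀·e^(−kτ), so C_peak/C_trough = e^(kτ).
τ_max = ln(C_peak/C_trough) / k = ln(23.8/9.7) / 0.01197 = 0.8976 / 0.01197 = 74.99 h

75.0 h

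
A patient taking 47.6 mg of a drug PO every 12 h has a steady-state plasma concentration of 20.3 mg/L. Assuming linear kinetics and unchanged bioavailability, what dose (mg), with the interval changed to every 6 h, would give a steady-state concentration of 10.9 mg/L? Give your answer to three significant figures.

12.8 mg

For first-order elimination, Css ∝ F·D/(CL·τ); F and CL are unchanged, so Css ∝ D/τ.
D₂ = D₁ × (Css,target / Css,current) × (τ₂/τ₁) = 47.6 × (10.9/20.3) × (6/12) = 12.78 mg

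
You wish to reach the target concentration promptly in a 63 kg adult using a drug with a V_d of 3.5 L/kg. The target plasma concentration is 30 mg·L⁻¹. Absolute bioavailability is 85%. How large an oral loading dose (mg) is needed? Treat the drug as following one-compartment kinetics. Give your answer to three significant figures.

7780 mg

Vd = 3.5 L/kg × 63 kg = 220.5 L
The loading dose fills Vd to the target concentration.
LD = Vd × C / F = 220.5 × 30.00 / 0.85 = 7782 mg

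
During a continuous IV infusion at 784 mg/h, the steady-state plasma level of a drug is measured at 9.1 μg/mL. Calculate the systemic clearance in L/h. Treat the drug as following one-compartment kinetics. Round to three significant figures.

86.2 L/h

At steady state, infusion rate = CL × Css, so CL = rate / Css.
CL = 784 / 9.1 = 86.15 L/h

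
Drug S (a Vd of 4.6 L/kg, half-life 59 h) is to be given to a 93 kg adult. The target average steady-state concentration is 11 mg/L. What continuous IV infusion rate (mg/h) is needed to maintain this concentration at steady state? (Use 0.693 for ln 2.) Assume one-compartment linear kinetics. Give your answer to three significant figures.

55.3 mg/h

Vd(total) = 93 kg × 4.6 L/kg = 427.8 L
k = 0.693/59 = 0.01175 h⁻¹, so CL = k·Vd = 0.01175 × 427.8 = 5.027 L/h
Infusion rate = CL × Css = 5.027 × 11 = 55.30 mg/h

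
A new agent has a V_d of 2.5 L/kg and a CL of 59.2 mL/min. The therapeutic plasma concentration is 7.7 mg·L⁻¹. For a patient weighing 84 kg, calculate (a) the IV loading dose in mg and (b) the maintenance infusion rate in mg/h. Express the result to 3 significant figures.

(a) 1620 mg; (b) 27.4 mg/h

Vd = 2.5 L/kg × 84 kg = 210.0 L
Loading: fill Vd to C_target → 210.0 L × 7.7 mg/L = 1617 mg
CL = 59.2 mL/min = 59.2 × 0.06 = 3.552 L/h
Maintenance: replace elimination → rate = CL × Css = 3.552 × 7.7 = 27.35 mg/h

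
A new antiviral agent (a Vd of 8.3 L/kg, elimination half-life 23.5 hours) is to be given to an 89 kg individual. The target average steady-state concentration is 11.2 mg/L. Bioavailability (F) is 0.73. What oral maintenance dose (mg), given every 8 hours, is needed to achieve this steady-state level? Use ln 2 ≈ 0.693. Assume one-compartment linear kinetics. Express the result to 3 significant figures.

2670 mg

Vd(total) = 89 kg × 8.3 L/kg = 738.7 L
k = 0.693/23.5 = 0.02949 h⁻¹, so CL = k·Vd = 0.02949 × 738.7 = 21.78 L/h
D = CL × Css × τ / F = 21.78 × 11.2 × 8 / 0.73 = 2673 mg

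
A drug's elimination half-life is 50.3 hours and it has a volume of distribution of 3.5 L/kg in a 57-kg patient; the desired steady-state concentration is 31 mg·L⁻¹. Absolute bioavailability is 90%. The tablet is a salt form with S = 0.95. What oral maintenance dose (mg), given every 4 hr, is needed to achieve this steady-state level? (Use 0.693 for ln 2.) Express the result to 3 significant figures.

Total Vd = 3.5 × 57 = 199.5 L
k = 0.693/50.3 = 0.01378 h⁻¹, so CL = k·Vd = 0.01378 × 199.5 = 2.749 L/h
D = CL × Css × τ / F / S = 2.749 × 31 × 4 / 0.9 / 0.95 = 398.7 mg

399 mg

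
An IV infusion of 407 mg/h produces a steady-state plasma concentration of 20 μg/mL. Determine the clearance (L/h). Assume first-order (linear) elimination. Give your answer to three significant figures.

At steady state, infusion rate = CL × Css, so CL = rate / Css.
CL = 407 / 20 = 20.35 L/h

20.4 L/h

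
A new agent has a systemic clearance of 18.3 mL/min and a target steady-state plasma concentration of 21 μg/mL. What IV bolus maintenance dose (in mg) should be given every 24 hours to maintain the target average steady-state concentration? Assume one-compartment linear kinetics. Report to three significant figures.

553 mg

CL = 18.3 mL/min × 60/1000 = 1.098 L/h
At steady state, dose per interval replaces the amount cleared in that interval: D/τ = CL·Css.
D = CL × Css × τ = 1.098 × 21 × 24 = 553.4 mg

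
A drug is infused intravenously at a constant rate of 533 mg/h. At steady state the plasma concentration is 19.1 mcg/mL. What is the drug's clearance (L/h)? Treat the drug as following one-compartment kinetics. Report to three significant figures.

27.9 L/h

At steady state, infusion rate = CL × Css, so CL = rate / Css.
CL = 533 / 19.1 = 27.91 L/h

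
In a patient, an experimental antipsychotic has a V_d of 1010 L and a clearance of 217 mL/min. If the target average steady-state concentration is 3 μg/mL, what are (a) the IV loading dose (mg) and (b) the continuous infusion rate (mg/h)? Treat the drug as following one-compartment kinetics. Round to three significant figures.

(a) 3030 mg; (b) 39.1 mg/h

Loading: fill Vd to C_target → 1010 L × 3 mg/L = 3030 mg
CL = 217 mL/min × 60/1000 = 13.02 L/h
Maintenance infusion rate = CL × Css = 13.02 × 3 = 39.06 mg/h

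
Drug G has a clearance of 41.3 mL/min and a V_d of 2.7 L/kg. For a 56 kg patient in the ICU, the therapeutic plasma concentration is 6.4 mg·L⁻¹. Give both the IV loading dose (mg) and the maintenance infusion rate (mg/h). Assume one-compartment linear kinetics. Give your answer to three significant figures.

Vd(total) = 56 kg × 2.7 L/kg = 151.2 L
Loading: fill Vd to C_target → 151.2 L × 6.4 mg/L = 967.7 mg
CL = 41.3 mL/min × 60/1000 = 2.478 L/h
Maintenance: replace elimination → rate = CL × Css = 2.478 × 6.4 = 15.86 mg/h

(a) 968 mg; (b) 15.9 mg/h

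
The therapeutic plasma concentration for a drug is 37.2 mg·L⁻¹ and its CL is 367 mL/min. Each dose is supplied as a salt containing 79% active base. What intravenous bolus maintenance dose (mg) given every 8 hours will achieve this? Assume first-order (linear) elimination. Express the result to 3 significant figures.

8300 mg

Convert clearance: 367 mL/min × 60 min/h ÷ 1000 mL/L = 22.02 L/h
D = CL × Css × τ / S = 22.02 × 37.2 × 8 / 0.79 = 8295 mg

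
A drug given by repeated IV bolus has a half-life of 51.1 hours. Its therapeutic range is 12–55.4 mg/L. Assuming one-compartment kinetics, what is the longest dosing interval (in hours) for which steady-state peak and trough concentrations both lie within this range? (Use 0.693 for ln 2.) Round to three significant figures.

k = 0.693 / t½ = 0.693 / 51.1 = 0.01356 h⁻¹
Between IV bolus doses, concentration decays as C = C₀·e^(−kτ), so C_peak/C_trough = e^(kτ).
τ_max = ln(C_peak/C_trough) / k = ln(55.4/12) / 0.01356 = 1.530 / 0.01356 = 112.8 h

113 h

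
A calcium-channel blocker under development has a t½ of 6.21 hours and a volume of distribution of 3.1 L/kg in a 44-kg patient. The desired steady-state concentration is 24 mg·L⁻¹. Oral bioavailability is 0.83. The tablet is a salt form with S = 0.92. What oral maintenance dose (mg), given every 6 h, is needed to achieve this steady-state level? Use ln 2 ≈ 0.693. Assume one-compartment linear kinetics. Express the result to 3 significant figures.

Vd = 3.1 L/kg × 44 kg = 136.4 L
k = 0.693/6.21 = 0.1116 h⁻¹, so CL = k·Vd = 0.1116 × 136.4 = 15.22 L/h
D = CL × Css × τ / F / S = 15.22 × 24 × 6 / 0.83 / 0.92 = 2870 mg

2870 mg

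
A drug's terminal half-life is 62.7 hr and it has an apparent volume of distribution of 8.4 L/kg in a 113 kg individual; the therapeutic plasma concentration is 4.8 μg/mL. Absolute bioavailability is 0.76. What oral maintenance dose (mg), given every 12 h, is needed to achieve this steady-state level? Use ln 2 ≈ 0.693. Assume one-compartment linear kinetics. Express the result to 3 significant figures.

795 mg

Total Vd = 8.4 × 113 = 949.2 L
k = 0.693/62.7 = 0.01105 h⁻¹, so CL = k·Vd = 0.01105 × 949.2 = 10.49 L/h
D = CL × Css × τ / F = 10.49 × 4.8 × 12 / 0.76 = 795.0 mg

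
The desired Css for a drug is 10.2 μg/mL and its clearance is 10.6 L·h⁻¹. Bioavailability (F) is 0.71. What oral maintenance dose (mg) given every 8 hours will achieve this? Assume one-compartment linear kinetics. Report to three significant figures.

D = CL × Css × τ / F = 10.60 × 10.2 × 8 / 0.71 = 1218 mg

1220 mg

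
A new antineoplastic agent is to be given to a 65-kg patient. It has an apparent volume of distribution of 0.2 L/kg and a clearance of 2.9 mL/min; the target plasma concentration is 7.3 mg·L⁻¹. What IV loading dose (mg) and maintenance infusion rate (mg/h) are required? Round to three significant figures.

(a) 94.9 mg; (b) 1.27 mg/h

Vd(total) = 65 kg × 0.2 L/kg = 13.00 L
LD = Vd · C_target = 13.00 × 7.3 = 94.90 mg
CL = 2.9 mL/min × 60/1000 = 0.1740 L/h
Maintenance: replace elimination → rate = CL × Css = 0.1740 × 7.3 = 1.270 mg/h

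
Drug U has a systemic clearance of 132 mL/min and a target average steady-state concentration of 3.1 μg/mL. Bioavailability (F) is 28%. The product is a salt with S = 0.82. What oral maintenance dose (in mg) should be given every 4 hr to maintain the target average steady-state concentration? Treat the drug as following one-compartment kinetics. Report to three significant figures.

Convert clearance: 132 mL/min × 60 min/h ÷ 1000 mL/L = 7.920 L/h
At steady state, dose per interval replaces the amount cleared in that interval: F·S·D/τ = CL·Css.
D = CL × Css × τ / F / S = 7.920 × 3.1 × 4 / 0.28 / 0.82 = 427.7 mg

428 mg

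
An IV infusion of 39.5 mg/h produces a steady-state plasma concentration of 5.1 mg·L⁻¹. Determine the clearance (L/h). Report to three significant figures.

At steady state, infusion rate = CL × Css, so CL = rate / Css.
CL = 39.5 / 5.1 = 7.745 L/h

7.75 L/h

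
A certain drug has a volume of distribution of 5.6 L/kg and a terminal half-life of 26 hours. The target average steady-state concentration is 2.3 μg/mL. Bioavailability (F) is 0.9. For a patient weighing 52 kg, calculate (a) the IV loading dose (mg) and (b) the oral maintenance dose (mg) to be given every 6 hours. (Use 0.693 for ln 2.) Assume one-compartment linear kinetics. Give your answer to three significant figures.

(a) 670 mg; (b) 119 mg

Total Vd = 5.6 × 52 = 291.2 L
LD = Vd × C = 291.2 × 2.3 = 669.8 mg
CL = 0.693 × Vd / t½ = 0.693 × 291.2 / 26 = 7.762 L/h
D = CL × Css × τ / F = 7.762 × 2.3 × 6 / 0.9 = 119.0 mg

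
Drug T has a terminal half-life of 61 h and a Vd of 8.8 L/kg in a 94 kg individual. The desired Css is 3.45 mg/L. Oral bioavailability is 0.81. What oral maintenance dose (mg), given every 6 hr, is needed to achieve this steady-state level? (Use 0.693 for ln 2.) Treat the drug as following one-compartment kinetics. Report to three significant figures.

240 mg

Vd(total) = 94 kg × 8.8 L/kg = 827.2 L
CL = 0.693 × Vd / t½ = 0.693 × 827.2 / 61 = 9.398 L/h
D = CL × Css × τ / F = 9.398 × 3.45 × 6 / 0.81 = 240.2 mg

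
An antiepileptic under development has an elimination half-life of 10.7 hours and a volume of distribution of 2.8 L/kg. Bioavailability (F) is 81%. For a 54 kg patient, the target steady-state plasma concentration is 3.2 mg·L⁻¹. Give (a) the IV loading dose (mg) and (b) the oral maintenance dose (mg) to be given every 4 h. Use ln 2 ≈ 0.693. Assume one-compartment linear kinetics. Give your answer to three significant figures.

(a) 484 mg; (b) 155 mg

Total Vd = 2.8 × 54 = 151.2 L
LD = Vd × C = 151.2 × 3.2 = 483.8 mg
CL = 0.693 × Vd / t½ = 0.693 × 151.2 / 10.7 = 9.793 L/h
D = CL × Css × τ / F = 9.793 × 3.2 × 4 / 0.81 = 154.8 mg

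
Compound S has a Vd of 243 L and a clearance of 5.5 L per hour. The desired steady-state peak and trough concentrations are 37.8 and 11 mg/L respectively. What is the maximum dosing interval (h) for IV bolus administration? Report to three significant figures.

54.5 h

k = CL / Vd = 5.500 / 243.0 = 0.02263 h⁻¹
Between IV bolus doses, concentration decays as C = C₀·e^(−kτ), so C_peak/C_trough = e^(kτ).
τ_max = ln(C_peak/C_trough) / k = ln(37.8/11) / 0.02263 = 1.234 / 0.02263 = 54.53 h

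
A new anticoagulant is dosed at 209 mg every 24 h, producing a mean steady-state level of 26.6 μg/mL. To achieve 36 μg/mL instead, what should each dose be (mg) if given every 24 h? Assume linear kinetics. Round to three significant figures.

For first-order elimination, Css ∝ F·D/(CL·τ); F and CL are unchanged, so Css ∝ D/τ.
D₂ = D₁ × (Css,target / Css,current) = 209 × 36/26.6 = 282.9 mg

283 mg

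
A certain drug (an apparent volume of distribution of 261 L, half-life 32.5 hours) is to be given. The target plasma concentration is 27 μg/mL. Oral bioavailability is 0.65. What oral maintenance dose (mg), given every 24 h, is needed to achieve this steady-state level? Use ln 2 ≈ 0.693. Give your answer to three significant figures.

CL = 0.693 × Vd / t½ = 0.693 × 261.0 / 32.5 = 5.565 L/h
D = CL × Css × τ / F = 5.565 × 27 × 24 / 0.65 = 5548 mg

5550 mg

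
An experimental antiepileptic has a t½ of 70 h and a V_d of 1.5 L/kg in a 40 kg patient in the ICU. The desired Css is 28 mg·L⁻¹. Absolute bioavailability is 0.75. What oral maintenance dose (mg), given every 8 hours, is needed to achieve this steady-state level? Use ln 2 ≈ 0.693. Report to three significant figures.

177 mg

Vd(total) = 40 kg × 1.5 L/kg = 60.00 L
k = 0.693/70 = 0.009900 h⁻¹, so CL = k·Vd = 0.009900 × 60.00 = 0.5940 L/h
D = CL × Css × τ / F = 0.5940 × 28 × 8 / 0.75 = 177.4 mg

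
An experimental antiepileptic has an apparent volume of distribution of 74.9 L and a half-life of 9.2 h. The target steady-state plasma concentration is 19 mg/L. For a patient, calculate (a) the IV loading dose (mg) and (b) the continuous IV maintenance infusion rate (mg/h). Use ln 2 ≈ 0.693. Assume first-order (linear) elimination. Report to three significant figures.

LD = Vd × C = 74.90 × 19 = 1423 mg
CL = 0.693 × Vd / t½ = 0.693 × 74.90 / 9.2 = 5.642 L/h
Infusion rate = CL × Css = 5.642 × 19 = 107.2 mg/h

(a) 1420 mg; (b) 107 mg/h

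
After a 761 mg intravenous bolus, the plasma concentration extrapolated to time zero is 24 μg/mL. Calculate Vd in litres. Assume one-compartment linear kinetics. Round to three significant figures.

31.7 L

Immediately after an IV bolus, C₀ = Dose / Vd, so Vd = Dose / C₀.
Vd = 761 / 24 = 31.71 L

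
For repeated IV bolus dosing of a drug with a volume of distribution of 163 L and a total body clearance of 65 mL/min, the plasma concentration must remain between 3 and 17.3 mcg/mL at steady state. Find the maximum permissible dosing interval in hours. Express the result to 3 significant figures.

73.2 h

CL = 65 mL/min = 65 × 0.06 = 3.900 L/h
k = CL / Vd = 3.900 / 163.0 = 0.02393 h⁻¹
Between IV bolus doses, concentration decays as C = C₀·e^(−kτ), so C_peak/C_trough = e^(kτ).
τ_max = ln(C_peak/C_trough) / k = ln(17.3/3) / 0.02393 = 1.752 / 0.02393 = 73.21 h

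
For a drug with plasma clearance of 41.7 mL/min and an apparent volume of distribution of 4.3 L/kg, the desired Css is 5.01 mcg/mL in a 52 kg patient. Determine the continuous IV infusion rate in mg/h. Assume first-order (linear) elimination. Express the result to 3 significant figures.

12.5 mg/h

CL = 41.7 mL/min = 41.7 × 0.06 = 2.502 L/h
R₀ = 2.502 × 5.01 = 12.54 mg/h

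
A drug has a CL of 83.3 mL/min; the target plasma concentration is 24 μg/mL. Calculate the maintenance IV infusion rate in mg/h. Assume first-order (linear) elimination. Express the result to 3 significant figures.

120 mg/h

CL = 83.3 mL/min = 83.3 × 0.06 = 4.998 L/h
R₀ = 4.998 × 24 = 120.0 mg/h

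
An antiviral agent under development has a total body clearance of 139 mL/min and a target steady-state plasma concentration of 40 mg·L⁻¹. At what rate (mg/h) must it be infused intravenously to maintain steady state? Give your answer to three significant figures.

Convert clearance: 139 mL/min × 60 min/h ÷ 1000 mL/L = 8.340 L/h
At steady state, infusion rate equals elimination rate: rate in = CL × Css.
Rate = CL × Css = 8.340 × 40 = 333.6 mg/h

334 mg/h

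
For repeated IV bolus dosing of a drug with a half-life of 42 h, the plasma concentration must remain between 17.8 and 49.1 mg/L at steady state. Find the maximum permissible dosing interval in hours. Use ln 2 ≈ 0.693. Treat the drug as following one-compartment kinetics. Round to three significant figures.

61.5 h

k = 0.693 / t½ = 0.693 / 42 = 0.01650 h⁻¹
Between IV bolus doses, concentration decays as C = C₀·e^(−kτ), so C_peak/C_trough = e^(kτ).
τ_max = ln(C_peak/C_trough) / k = ln(49.1/17.8) / 0.01650 = 1.015 / 0.01650 = 61.52 h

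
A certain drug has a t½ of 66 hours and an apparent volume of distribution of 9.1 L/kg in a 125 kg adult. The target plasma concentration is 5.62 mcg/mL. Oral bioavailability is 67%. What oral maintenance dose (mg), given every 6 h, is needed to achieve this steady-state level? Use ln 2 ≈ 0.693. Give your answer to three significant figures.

Vd(total) = 125 kg × 9.1 L/kg = 1138 L
CL = 0.693 × Vd / t½ = 0.693 × 1138 / 66 = 11.95 L/h
D = CL × Css × τ / F = 11.95 × 5.62 × 6 / 0.67 = 601.4 mg

601 mg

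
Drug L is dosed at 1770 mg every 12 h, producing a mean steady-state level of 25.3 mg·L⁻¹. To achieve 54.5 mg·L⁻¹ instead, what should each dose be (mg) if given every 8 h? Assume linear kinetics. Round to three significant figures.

2540 mg

For first-order elimination, Css ∝ F·D/(CL·τ); F and CL are unchanged, so Css ∝ D/τ.
D₂ = D₁ × (Css,target / Css,current) × (τ₂/τ₁) = 1770 × (54.5/25.3) × (8/12) = 2542 mg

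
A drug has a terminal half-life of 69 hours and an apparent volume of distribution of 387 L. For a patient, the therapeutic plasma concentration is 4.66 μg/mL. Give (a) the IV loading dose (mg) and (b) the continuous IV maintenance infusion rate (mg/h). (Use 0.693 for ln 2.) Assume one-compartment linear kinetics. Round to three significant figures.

(a) 1800 mg; (b) 18.1 mg/h

LD = Vd × C = 387.0 × 4.66 = 1803 mg
CL = 0.693 × Vd / t½ = 0.693 × 387.0 / 69 = 3.887 L/h
Infusion rate = CL × Css = 3.887 × 4.66 = 18.11 mg/h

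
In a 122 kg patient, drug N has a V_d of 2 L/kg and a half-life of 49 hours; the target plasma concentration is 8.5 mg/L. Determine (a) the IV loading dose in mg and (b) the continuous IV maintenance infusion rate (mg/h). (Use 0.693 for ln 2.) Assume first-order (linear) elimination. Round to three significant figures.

(a) 2070 mg; (b) 29.3 mg/h

Vd = 2 L/kg × 122 kg = 244.0 L
LD = Vd × C = 244.0 × 8.5 = 2074 mg
CL = 0.693 × Vd / t½ = 0.693 × 244.0 / 49 = 3.451 L/h
Infusion rate = CL × Css = 3.451 × 8.5 = 29.33 mg/h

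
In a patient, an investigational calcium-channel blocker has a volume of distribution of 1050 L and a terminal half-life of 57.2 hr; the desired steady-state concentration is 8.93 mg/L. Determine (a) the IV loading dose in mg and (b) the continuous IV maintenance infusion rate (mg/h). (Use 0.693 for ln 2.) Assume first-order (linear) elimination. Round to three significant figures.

(a) 9380 mg; (b) 114 mg/h

LD = Vd × C = 1050 × 8.93 = 9377 mg
CL = 0.693 × Vd / t½ = 0.693 × 1050 / 57.2 = 12.72 L/h
Infusion rate = CL × Css = 12.72 × 8.93 = 113.6 mg/h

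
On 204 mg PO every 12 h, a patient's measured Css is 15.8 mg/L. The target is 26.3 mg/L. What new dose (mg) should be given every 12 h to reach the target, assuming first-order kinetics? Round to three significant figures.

For first-order elimination, Css ∝ F·D/(CL·τ); F and CL are unchanged, so Css ∝ D/τ.
D₂ = D₁ × (Css,target / Css,current) = 204 × 26.3/15.8 = 339.6 mg

340 mg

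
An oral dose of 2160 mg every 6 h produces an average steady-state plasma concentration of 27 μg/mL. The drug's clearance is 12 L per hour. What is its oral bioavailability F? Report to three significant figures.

0.900

F·D/τ = CL·Css at steady state → F = CL·Css·τ / D.
F = 12 × 27 × 6 / 2160 = 0.900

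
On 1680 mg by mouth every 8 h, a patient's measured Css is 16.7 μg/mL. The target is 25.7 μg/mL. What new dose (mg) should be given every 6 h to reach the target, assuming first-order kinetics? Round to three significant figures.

1940 mg

With linear kinetics, Css is proportional to dose rate (D/τ) at fixed clearance.
D₂ = D₁ × (Css,target / Css,current) × (τ₂/τ₁) = 1680 × (25.7/16.7) × (6/8) = 1939 mg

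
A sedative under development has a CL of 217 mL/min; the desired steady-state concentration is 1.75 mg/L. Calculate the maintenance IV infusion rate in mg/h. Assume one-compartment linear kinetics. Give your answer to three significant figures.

22.8 mg/h

CL = 217 mL/min × 60/1000 = 13.02 L/h
Rate = CL × Css = 13.02 × 1.75 = 22.79 mg/h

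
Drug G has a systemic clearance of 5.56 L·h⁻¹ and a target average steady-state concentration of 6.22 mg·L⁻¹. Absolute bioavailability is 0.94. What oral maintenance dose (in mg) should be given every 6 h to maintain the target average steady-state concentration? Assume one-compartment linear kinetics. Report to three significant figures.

At steady state, dose per interval replaces the amount cleared in that interval: F·D/τ = CL·Css.
D = CL × Css × τ / F = 5.560 × 6.22 × 6 / 0.94 = 220.7 mg

221 mg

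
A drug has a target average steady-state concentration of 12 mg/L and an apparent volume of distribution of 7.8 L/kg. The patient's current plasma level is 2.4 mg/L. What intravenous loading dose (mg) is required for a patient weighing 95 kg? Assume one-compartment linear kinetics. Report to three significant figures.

7110 mg

Vd(total) = 95 kg × 7.8 L/kg = 741.0 L
Concentration deficit ΔC = 12 − 2.4 = 9.600 mg/L
LD = Vd × ΔC = 741.0 × 9.600 = 7114 mg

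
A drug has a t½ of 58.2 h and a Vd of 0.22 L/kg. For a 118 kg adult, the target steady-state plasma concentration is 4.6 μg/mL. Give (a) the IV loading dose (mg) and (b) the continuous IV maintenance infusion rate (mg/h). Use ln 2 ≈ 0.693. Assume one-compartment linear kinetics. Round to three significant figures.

(a) 119 mg; (b) 1.42 mg/h

Vd(total) = 118 kg × 0.22 L/kg = 25.96 L
LD = Vd × C = 25.96 × 4.6 = 119.4 mg
CL = 0.693 × Vd / t½ = 0.693 × 25.96 / 58.2 = 0.3091 L/h
Infusion rate = CL × Css = 0.3091 × 4.6 = 1.422 mg/h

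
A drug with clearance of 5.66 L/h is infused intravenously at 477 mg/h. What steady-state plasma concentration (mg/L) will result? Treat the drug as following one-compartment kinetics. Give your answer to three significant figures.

Css = rate / CL = 477 / 5.660 = 84.28 mg/L

84.3 mg/L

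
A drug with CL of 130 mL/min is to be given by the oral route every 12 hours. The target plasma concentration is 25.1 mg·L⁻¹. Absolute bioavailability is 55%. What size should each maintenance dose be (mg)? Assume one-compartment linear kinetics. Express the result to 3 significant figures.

4270 mg

CL = 130 mL/min = 130 × 0.06 = 7.800 L/h
At steady state, dose per interval replaces the amount cleared in that interval: F·D/τ = CL·Css.
D = CL × Css × τ / F = 7.800 × 25.1 × 12 / 0.55 = 4272 mg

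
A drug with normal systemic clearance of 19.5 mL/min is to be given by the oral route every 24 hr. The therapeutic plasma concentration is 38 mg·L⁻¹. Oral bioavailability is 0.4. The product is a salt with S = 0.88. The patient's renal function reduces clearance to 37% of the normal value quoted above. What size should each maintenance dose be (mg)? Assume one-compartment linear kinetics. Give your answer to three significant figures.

CL = 19.5 mL/min × 60/1000 = 1.170 L/h
Patient clearance = 0.37 × 1.170 = 0.4329 L/h
D = CL × Css × τ / F / S = 0.4329 × 38 × 24 / 0.4 / 0.88 = 1122 mg

1120 mg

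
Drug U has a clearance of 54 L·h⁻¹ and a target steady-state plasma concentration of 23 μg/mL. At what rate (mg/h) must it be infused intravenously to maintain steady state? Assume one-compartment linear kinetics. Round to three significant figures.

1240 mg/h

Infusion rate = CL · Css = 54.00 L/h × 23 mg/L = 1242 mg/h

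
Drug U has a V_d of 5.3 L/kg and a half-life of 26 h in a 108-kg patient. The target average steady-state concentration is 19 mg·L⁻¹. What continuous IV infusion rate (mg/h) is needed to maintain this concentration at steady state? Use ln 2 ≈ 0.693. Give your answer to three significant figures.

290 mg/h

Total Vd = 5.3 × 108 = 572.4 L
CL = ln 2 · Vd / t½ = 0.693 × 572.4 / 26 = 15.26 L/h
Infusion rate = CL × Css = 15.26 × 19 = 289.9 mg/h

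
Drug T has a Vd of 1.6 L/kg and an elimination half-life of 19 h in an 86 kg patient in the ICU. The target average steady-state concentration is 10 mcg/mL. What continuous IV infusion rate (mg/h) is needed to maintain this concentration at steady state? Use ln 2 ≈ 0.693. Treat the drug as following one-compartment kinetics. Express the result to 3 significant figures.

Total Vd = 1.6 × 86 = 137.6 L
CL = ln 2 · Vd / t½ = 0.693 × 137.6 / 19 = 5.019 L/h
Infusion rate = CL × Css = 5.019 × 10 = 50.19 mg/h

50.2 mg/h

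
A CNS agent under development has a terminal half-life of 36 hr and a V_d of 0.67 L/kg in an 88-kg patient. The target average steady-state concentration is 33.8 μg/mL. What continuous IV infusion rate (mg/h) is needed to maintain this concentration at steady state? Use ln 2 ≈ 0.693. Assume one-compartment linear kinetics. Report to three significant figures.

Vd(total) = 88 kg × 0.67 L/kg = 58.96 L
k = 0.693/36 = 0.01925 h⁻¹, so CL = k·Vd = 0.01925 × 58.96 = 1.135 L/h
Infusion rate = CL × Css = 1.135 × 33.8 = 38.36 mg/h

38.4 mg/h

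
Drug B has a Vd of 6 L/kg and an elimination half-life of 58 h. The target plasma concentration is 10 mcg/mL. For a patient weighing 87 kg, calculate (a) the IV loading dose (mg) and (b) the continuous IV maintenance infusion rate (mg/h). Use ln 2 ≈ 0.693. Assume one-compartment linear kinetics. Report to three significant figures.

(a) 5220 mg; (b) 62.4 mg/h

Vd = 6 L/kg × 87 kg = 522.0 L
LD = Vd × C = 522.0 × 10 = 5220 mg
CL = 0.693 × Vd / t½ = 0.693 × 522.0 / 58 = 6.237 L/h
Infusion rate = CL × Css = 6.237 × 10 = 62.37 mg/h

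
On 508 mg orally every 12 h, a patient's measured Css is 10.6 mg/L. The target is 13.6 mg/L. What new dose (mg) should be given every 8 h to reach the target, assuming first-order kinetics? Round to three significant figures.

435 mg

With linear kinetics, Css is proportional to dose rate (D/τ) at fixed clearance.
D₂ = D₁ × (Css,target / Css,current) × (τ₂/τ₁) = 508 × (13.6/10.6) × (8/12) = 434.5 mg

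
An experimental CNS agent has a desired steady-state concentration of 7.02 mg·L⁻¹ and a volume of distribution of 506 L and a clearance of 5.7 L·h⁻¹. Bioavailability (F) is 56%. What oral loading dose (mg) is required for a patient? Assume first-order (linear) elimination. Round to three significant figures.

6340 mg

LD = Vd × C / F = 506.0 × 7.020 / 0.56 = 6343 mg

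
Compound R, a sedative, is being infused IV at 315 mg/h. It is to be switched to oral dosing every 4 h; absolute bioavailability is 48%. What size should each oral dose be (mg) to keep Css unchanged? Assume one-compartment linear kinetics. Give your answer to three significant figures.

To maintain the same Css, the systemic dosing rate must be unchanged: F·D/τ = infusion rate.
D = rate × τ / F = 315 × 4 / 0.48 = 2625 mg

2630 mg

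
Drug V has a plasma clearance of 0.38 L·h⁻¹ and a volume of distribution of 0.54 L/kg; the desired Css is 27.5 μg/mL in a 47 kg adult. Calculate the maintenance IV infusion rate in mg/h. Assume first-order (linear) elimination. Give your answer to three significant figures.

Rate = CL × Css = 0.3800 × 27.5 = 10.45 mg/h

10.5 mg/h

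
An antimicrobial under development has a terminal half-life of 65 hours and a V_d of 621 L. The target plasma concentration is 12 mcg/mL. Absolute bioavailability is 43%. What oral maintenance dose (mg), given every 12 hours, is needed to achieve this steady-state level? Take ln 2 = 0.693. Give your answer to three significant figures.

2220 mg

CL = 0.693 × Vd / t½ = 0.693 × 621.0 / 65 = 6.621 L/h
D = CL × Css × τ / F = 6.621 × 12 × 12 / 0.43 = 2217 mg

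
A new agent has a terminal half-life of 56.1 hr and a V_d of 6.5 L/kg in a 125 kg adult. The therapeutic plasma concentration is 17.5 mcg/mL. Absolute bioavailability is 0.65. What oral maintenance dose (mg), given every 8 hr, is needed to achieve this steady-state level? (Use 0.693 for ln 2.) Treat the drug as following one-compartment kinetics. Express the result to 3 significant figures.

2160 mg

Vd = 6.5 L/kg × 125 kg = 812.5 L
CL = 0.693 × Vd / t½ = 0.693 × 812.5 / 56.1 = 10.04 L/h
D = CL × Css × τ / F = 10.04 × 17.5 × 8 / 0.65 = 2162 mg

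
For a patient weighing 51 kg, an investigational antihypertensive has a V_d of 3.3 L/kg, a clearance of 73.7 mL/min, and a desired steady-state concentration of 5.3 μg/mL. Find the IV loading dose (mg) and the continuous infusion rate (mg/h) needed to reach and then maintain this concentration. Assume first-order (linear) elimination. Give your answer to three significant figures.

(a) 892 mg; (b) 23.4 mg/h

Vd = 3.3 L/kg × 51 kg = 168.3 L
LD = Vd · C_target = 168.3 × 5.3 = 892.0 mg
Convert clearance: 73.7 mL/min × 60 min/h ÷ 1000 mL/L = 4.422 L/h
Infusion rate = 4.422 L/h × 5.3 mg/L = 23.44 mg/h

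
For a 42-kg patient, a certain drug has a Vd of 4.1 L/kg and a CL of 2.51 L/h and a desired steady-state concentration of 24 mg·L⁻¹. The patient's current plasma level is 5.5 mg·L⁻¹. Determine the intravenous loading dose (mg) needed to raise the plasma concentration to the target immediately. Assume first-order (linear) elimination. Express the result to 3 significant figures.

Total Vd = 4.1 × 42 = 172.2 L
Concentration deficit ΔC = 24 − 5.5 = 18.50 mg/L
LD = Vd × ΔC = 172.2 × 18.50 = 3186 mg

3190 mg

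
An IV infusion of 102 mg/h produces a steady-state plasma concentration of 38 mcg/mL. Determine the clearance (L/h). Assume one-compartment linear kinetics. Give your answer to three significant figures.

At steady state, infusion rate = CL × Css, so CL = rate / Css.
CL = 102 / 38 = 2.684 L/h

2.68 L/h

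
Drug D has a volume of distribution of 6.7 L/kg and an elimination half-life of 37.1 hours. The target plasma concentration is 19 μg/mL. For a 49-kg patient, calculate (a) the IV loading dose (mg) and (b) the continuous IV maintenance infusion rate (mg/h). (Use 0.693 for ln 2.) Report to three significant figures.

(a) 6240 mg; (b) 117 mg/h

Vd(total) = 49 kg × 6.7 L/kg = 328.3 L
LD = Vd × C = 328.3 × 19 = 6238 mg
CL = 0.693 × Vd / t½ = 0.693 × 328.3 / 37.1 = 6.132 L/h
Infusion rate = CL × Css = 6.132 × 19 = 116.5 mg/h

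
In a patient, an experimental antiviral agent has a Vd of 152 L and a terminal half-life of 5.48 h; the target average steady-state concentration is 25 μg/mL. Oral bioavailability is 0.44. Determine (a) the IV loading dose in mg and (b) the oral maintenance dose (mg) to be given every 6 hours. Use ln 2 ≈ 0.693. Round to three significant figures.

LD = Vd × C = 152.0 × 25 = 3800 mg
CL = 0.693 × Vd / t½ = 0.693 × 152.0 / 5.48 = 19.22 L/h
D = CL × Css × τ / F = 19.22 × 25 × 6 / 0.44 = 6552 mg

(a) 3800 mg; (b) 6550 mg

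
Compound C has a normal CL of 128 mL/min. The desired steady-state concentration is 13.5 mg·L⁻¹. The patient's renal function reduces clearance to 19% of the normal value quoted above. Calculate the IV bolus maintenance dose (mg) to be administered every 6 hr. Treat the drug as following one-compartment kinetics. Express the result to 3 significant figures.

CL = 128 mL/min × 60/1000 = 7.680 L/h
Patient clearance = 0.19 × 7.680 = 1.459 L/h
At steady state, dose per interval replaces the amount cleared in that interval: D/τ = CL·Css.
D = CL × Css × τ = 1.459 × 13.5 × 6 = 118.2 mg

118 mg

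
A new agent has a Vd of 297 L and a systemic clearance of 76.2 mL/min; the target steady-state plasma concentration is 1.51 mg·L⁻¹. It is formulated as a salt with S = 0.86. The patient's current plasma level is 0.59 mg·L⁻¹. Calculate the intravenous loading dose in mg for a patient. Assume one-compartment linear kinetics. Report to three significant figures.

318 mg

Concentration deficit ΔC = 1.51 − 0.59 = 0.9200 mg/L
LD = Vd × ΔC / S = 297.0 × 0.9200 / 0.86 = 317.7 mg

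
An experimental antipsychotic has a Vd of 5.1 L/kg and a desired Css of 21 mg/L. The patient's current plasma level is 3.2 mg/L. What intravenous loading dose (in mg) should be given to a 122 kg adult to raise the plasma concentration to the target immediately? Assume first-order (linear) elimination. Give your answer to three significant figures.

Vd(total) = 122 kg × 5.1 L/kg = 622.2 L
Concentration deficit ΔC = 21 − 3.2 = 17.80 mg/L
LD = Vd × ΔC = 622.2 × 17.80 = 11080 mg

11100 mg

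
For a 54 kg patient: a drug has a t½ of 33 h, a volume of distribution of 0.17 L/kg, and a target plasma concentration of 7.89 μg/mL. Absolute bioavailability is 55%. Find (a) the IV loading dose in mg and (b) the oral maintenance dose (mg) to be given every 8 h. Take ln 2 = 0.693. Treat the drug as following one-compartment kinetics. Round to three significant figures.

Vd = 0.17 L/kg × 54 kg = 9.180 L
LD = Vd × C = 9.180 × 7.89 = 72.43 mg
CL = 0.693 × Vd / t½ = 0.693 × 9.180 / 33 = 0.1928 L/h
D = CL × Css × τ / F = 0.1928 × 7.89 × 8 / 0.55 = 22.13 mg

(a) 72.4 mg; (b) 22.1 mg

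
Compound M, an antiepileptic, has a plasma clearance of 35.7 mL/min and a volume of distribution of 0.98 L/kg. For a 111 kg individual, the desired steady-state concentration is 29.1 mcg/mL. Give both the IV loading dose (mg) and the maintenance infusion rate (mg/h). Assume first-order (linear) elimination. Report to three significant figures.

(a) 3170 mg; (b) 62.3 mg/h

Vd = 0.98 L/kg × 111 kg = 108.8 L
Loading: fill Vd to C_target → 108.8 L × 29.1 mg/L = 3166 mg
CL = 35.7 mL/min = 35.7 × 0.06 = 2.142 L/h
Infusion rate = 2.142 L/h × 29.1 mg/L = 62.33 mg/h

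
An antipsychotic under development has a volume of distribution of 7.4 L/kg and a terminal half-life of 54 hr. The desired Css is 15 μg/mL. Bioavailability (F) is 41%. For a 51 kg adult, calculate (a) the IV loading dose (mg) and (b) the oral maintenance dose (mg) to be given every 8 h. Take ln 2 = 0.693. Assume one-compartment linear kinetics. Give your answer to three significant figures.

(a) 5660 mg; (b) 1420 mg

Vd(total) = 51 kg × 7.4 L/kg = 377.4 L
LD = Vd × C = 377.4 × 15 = 5661 mg
CL = 0.693 × Vd / t½ = 0.693 × 377.4 / 54 = 4.843 L/h
D = CL × Css × τ / F = 4.843 × 15 × 8 / 0.41 = 1417 mg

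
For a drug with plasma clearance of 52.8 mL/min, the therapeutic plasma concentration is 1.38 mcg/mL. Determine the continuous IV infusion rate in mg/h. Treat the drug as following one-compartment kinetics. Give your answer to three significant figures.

4.37 mg/h

CL = 52.8 mL/min = 52.8 × 0.06 = 3.168 L/h
Infusion rate = CL · Css = 3.168 L/h × 1.38 mg/L = 4.372 mg/h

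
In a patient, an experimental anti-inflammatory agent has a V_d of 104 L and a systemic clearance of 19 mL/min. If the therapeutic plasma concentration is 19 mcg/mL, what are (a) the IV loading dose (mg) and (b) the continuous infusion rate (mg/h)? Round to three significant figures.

Loading: fill Vd to C_target → 104.0 L × 19 mg/L = 1976 mg
Convert clearance: 19 mL/min × 60 min/h ÷ 1000 mL/L = 1.140 L/h
Maintenance: replace elimination → rate = CL × Css = 1.140 × 19 = 21.66 mg/h

(a) 1980 mg; (b) 21.7 mg/h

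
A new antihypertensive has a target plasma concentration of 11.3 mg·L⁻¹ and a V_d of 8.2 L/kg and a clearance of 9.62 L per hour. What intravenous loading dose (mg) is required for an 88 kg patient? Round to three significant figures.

Vd = 8.2 L/kg × 88 kg = 721.6 L
LD = Vd × C = 721.6 × 11.30 = 8154 mg

8150 mg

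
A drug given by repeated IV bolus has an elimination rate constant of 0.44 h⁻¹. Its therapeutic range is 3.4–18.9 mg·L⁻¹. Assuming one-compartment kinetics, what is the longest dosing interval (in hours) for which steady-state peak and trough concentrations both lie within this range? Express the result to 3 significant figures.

Between IV bolus doses, concentration decays as C = C₀·e^(−kτ), so C_peak/C_trough = e^(kτ).
τ_max = ln(C_peak/C_trough) / k = ln(18.9/3.4) / 0.4400 = 1.715 / 0.4400 = 3.898 h

3.90 h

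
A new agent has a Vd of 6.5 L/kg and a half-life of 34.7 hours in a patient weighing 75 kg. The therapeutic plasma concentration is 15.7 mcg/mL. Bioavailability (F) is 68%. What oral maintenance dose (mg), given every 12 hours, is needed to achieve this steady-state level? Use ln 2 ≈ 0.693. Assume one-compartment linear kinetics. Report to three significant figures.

2700 mg

Vd = 6.5 L/kg × 75 kg = 487.5 L
CL = 0.693 × Vd / t½ = 0.693 × 487.5 / 34.7 = 9.736 L/h
D = CL × Css × τ / F = 9.736 × 15.7 × 12 / 0.68 = 2697 mg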